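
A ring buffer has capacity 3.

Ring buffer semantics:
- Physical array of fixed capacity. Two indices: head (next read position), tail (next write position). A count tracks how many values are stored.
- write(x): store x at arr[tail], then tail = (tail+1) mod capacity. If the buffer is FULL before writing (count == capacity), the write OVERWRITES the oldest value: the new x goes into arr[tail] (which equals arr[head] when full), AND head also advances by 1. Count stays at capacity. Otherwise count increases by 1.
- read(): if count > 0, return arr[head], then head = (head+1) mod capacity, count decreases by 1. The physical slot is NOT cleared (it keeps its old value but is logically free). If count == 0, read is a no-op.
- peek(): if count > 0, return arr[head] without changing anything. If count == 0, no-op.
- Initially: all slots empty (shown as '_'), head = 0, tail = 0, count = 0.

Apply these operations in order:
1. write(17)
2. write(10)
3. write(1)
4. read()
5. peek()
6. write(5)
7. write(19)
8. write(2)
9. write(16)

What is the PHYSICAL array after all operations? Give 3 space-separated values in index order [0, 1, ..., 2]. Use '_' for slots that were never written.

After op 1 (write(17)): arr=[17 _ _] head=0 tail=1 count=1
After op 2 (write(10)): arr=[17 10 _] head=0 tail=2 count=2
After op 3 (write(1)): arr=[17 10 1] head=0 tail=0 count=3
After op 4 (read()): arr=[17 10 1] head=1 tail=0 count=2
After op 5 (peek()): arr=[17 10 1] head=1 tail=0 count=2
After op 6 (write(5)): arr=[5 10 1] head=1 tail=1 count=3
After op 7 (write(19)): arr=[5 19 1] head=2 tail=2 count=3
After op 8 (write(2)): arr=[5 19 2] head=0 tail=0 count=3
After op 9 (write(16)): arr=[16 19 2] head=1 tail=1 count=3

Answer: 16 19 2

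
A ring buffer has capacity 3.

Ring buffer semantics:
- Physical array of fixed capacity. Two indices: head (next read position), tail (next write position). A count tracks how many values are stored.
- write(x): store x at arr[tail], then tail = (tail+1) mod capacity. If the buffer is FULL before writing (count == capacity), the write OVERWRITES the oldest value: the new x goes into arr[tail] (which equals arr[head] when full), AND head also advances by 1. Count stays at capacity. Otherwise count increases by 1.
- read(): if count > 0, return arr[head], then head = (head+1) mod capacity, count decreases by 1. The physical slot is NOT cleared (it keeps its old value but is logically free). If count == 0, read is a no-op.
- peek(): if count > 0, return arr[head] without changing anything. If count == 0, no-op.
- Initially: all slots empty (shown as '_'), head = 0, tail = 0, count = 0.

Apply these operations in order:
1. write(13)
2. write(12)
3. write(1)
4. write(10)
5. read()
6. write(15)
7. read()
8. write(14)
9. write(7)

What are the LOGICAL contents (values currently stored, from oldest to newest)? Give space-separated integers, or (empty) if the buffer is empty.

After op 1 (write(13)): arr=[13 _ _] head=0 tail=1 count=1
After op 2 (write(12)): arr=[13 12 _] head=0 tail=2 count=2
After op 3 (write(1)): arr=[13 12 1] head=0 tail=0 count=3
After op 4 (write(10)): arr=[10 12 1] head=1 tail=1 count=3
After op 5 (read()): arr=[10 12 1] head=2 tail=1 count=2
After op 6 (write(15)): arr=[10 15 1] head=2 tail=2 count=3
After op 7 (read()): arr=[10 15 1] head=0 tail=2 count=2
After op 8 (write(14)): arr=[10 15 14] head=0 tail=0 count=3
After op 9 (write(7)): arr=[7 15 14] head=1 tail=1 count=3

Answer: 15 14 7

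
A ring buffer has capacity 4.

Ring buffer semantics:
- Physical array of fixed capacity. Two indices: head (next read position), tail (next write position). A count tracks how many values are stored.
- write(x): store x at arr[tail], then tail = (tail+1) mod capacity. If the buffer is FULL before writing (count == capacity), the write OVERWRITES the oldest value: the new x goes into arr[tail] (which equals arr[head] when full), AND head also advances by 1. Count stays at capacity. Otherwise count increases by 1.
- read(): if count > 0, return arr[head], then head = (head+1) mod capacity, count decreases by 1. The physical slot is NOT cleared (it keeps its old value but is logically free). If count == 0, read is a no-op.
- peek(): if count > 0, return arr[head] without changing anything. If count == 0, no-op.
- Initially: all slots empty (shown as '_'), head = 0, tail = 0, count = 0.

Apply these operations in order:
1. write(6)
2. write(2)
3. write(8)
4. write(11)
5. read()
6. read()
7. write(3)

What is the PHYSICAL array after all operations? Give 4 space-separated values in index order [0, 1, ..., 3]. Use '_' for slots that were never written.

After op 1 (write(6)): arr=[6 _ _ _] head=0 tail=1 count=1
After op 2 (write(2)): arr=[6 2 _ _] head=0 tail=2 count=2
After op 3 (write(8)): arr=[6 2 8 _] head=0 tail=3 count=3
After op 4 (write(11)): arr=[6 2 8 11] head=0 tail=0 count=4
After op 5 (read()): arr=[6 2 8 11] head=1 tail=0 count=3
After op 6 (read()): arr=[6 2 8 11] head=2 tail=0 count=2
After op 7 (write(3)): arr=[3 2 8 11] head=2 tail=1 count=3

Answer: 3 2 8 11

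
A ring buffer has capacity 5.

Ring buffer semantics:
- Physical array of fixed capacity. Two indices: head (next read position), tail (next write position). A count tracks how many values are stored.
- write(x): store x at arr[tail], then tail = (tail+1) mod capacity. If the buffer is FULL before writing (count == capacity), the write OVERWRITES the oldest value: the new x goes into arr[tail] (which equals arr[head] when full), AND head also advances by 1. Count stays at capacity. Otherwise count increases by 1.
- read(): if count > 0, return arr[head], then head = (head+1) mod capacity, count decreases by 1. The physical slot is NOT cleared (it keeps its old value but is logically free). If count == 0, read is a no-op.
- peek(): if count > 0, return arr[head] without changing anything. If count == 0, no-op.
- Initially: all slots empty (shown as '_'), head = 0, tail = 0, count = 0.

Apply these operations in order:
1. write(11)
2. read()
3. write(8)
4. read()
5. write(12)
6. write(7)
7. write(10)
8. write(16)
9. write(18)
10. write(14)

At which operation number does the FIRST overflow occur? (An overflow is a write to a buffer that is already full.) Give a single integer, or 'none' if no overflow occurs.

After op 1 (write(11)): arr=[11 _ _ _ _] head=0 tail=1 count=1
After op 2 (read()): arr=[11 _ _ _ _] head=1 tail=1 count=0
After op 3 (write(8)): arr=[11 8 _ _ _] head=1 tail=2 count=1
After op 4 (read()): arr=[11 8 _ _ _] head=2 tail=2 count=0
After op 5 (write(12)): arr=[11 8 12 _ _] head=2 tail=3 count=1
After op 6 (write(7)): arr=[11 8 12 7 _] head=2 tail=4 count=2
After op 7 (write(10)): arr=[11 8 12 7 10] head=2 tail=0 count=3
After op 8 (write(16)): arr=[16 8 12 7 10] head=2 tail=1 count=4
After op 9 (write(18)): arr=[16 18 12 7 10] head=2 tail=2 count=5
After op 10 (write(14)): arr=[16 18 14 7 10] head=3 tail=3 count=5

Answer: 10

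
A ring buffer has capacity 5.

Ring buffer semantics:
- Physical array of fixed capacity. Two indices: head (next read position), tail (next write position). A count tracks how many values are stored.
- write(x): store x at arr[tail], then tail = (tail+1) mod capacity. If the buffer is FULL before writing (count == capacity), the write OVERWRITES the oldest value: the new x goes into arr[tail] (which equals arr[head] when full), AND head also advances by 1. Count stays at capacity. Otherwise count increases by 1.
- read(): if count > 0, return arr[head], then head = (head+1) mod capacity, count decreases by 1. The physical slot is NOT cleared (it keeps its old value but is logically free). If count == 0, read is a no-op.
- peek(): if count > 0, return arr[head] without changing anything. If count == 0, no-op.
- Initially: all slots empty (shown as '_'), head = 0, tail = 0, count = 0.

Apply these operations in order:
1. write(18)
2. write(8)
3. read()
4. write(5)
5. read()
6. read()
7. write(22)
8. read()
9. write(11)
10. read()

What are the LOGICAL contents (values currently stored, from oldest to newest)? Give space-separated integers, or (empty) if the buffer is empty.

Answer: (empty)

Derivation:
After op 1 (write(18)): arr=[18 _ _ _ _] head=0 tail=1 count=1
After op 2 (write(8)): arr=[18 8 _ _ _] head=0 tail=2 count=2
After op 3 (read()): arr=[18 8 _ _ _] head=1 tail=2 count=1
After op 4 (write(5)): arr=[18 8 5 _ _] head=1 tail=3 count=2
After op 5 (read()): arr=[18 8 5 _ _] head=2 tail=3 count=1
After op 6 (read()): arr=[18 8 5 _ _] head=3 tail=3 count=0
After op 7 (write(22)): arr=[18 8 5 22 _] head=3 tail=4 count=1
After op 8 (read()): arr=[18 8 5 22 _] head=4 tail=4 count=0
After op 9 (write(11)): arr=[18 8 5 22 11] head=4 tail=0 count=1
After op 10 (read()): arr=[18 8 5 22 11] head=0 tail=0 count=0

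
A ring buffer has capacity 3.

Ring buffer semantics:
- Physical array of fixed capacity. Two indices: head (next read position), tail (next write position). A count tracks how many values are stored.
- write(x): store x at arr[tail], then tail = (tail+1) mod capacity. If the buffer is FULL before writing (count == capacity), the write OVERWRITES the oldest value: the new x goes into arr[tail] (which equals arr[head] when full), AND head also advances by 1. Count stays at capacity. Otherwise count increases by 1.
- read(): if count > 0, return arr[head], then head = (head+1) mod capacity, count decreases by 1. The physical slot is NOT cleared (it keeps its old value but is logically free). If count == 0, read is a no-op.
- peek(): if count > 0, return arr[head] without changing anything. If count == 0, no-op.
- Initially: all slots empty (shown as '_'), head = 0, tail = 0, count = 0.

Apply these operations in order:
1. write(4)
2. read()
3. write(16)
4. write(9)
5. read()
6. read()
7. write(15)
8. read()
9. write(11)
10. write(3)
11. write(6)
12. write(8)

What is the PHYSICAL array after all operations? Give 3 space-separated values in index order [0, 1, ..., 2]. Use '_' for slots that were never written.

Answer: 6 8 3

Derivation:
After op 1 (write(4)): arr=[4 _ _] head=0 tail=1 count=1
After op 2 (read()): arr=[4 _ _] head=1 tail=1 count=0
After op 3 (write(16)): arr=[4 16 _] head=1 tail=2 count=1
After op 4 (write(9)): arr=[4 16 9] head=1 tail=0 count=2
After op 5 (read()): arr=[4 16 9] head=2 tail=0 count=1
After op 6 (read()): arr=[4 16 9] head=0 tail=0 count=0
After op 7 (write(15)): arr=[15 16 9] head=0 tail=1 count=1
After op 8 (read()): arr=[15 16 9] head=1 tail=1 count=0
After op 9 (write(11)): arr=[15 11 9] head=1 tail=2 count=1
After op 10 (write(3)): arr=[15 11 3] head=1 tail=0 count=2
After op 11 (write(6)): arr=[6 11 3] head=1 tail=1 count=3
After op 12 (write(8)): arr=[6 8 3] head=2 tail=2 count=3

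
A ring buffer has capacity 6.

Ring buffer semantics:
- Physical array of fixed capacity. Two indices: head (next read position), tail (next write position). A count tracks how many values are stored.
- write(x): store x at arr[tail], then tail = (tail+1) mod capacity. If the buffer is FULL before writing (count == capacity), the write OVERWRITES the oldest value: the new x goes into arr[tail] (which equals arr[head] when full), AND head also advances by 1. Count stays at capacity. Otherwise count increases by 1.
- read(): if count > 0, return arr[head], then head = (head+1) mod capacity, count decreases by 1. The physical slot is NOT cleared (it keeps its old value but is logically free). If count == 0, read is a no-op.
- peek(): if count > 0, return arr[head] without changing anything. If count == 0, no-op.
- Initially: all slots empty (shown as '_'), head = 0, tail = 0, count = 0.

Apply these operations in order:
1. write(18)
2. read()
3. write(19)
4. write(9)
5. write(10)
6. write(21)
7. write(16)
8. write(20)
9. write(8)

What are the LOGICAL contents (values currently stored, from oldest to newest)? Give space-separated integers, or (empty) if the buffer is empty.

Answer: 9 10 21 16 20 8

Derivation:
After op 1 (write(18)): arr=[18 _ _ _ _ _] head=0 tail=1 count=1
After op 2 (read()): arr=[18 _ _ _ _ _] head=1 tail=1 count=0
After op 3 (write(19)): arr=[18 19 _ _ _ _] head=1 tail=2 count=1
After op 4 (write(9)): arr=[18 19 9 _ _ _] head=1 tail=3 count=2
After op 5 (write(10)): arr=[18 19 9 10 _ _] head=1 tail=4 count=3
After op 6 (write(21)): arr=[18 19 9 10 21 _] head=1 tail=5 count=4
After op 7 (write(16)): arr=[18 19 9 10 21 16] head=1 tail=0 count=5
After op 8 (write(20)): arr=[20 19 9 10 21 16] head=1 tail=1 count=6
After op 9 (write(8)): arr=[20 8 9 10 21 16] head=2 tail=2 count=6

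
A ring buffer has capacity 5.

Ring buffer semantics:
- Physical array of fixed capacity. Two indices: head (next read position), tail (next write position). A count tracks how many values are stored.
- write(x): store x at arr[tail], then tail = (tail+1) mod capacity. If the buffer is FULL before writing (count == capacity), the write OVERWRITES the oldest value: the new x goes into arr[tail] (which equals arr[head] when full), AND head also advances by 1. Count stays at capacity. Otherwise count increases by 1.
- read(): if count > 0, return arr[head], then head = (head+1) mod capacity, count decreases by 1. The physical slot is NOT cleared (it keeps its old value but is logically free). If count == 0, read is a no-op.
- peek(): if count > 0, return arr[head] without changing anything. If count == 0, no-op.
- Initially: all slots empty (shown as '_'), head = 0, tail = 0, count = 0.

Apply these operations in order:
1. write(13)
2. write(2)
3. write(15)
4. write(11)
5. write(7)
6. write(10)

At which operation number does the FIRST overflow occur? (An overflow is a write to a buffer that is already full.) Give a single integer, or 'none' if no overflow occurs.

After op 1 (write(13)): arr=[13 _ _ _ _] head=0 tail=1 count=1
After op 2 (write(2)): arr=[13 2 _ _ _] head=0 tail=2 count=2
After op 3 (write(15)): arr=[13 2 15 _ _] head=0 tail=3 count=3
After op 4 (write(11)): arr=[13 2 15 11 _] head=0 tail=4 count=4
After op 5 (write(7)): arr=[13 2 15 11 7] head=0 tail=0 count=5
After op 6 (write(10)): arr=[10 2 15 11 7] head=1 tail=1 count=5

Answer: 6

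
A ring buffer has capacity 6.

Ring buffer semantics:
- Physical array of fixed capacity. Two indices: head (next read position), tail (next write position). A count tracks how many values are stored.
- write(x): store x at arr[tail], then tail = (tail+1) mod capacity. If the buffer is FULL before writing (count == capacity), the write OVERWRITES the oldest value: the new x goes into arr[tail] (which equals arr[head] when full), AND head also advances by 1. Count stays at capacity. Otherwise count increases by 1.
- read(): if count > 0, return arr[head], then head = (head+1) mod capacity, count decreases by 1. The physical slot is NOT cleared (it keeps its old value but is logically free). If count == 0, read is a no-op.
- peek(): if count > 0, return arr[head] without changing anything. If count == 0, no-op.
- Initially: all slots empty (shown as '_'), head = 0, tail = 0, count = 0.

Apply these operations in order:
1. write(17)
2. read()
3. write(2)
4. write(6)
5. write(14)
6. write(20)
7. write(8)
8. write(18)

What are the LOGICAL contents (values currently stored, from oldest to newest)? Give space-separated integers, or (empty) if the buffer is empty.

Answer: 2 6 14 20 8 18

Derivation:
After op 1 (write(17)): arr=[17 _ _ _ _ _] head=0 tail=1 count=1
After op 2 (read()): arr=[17 _ _ _ _ _] head=1 tail=1 count=0
After op 3 (write(2)): arr=[17 2 _ _ _ _] head=1 tail=2 count=1
After op 4 (write(6)): arr=[17 2 6 _ _ _] head=1 tail=3 count=2
After op 5 (write(14)): arr=[17 2 6 14 _ _] head=1 tail=4 count=3
After op 6 (write(20)): arr=[17 2 6 14 20 _] head=1 tail=5 count=4
After op 7 (write(8)): arr=[17 2 6 14 20 8] head=1 tail=0 count=5
After op 8 (write(18)): arr=[18 2 6 14 20 8] head=1 tail=1 count=6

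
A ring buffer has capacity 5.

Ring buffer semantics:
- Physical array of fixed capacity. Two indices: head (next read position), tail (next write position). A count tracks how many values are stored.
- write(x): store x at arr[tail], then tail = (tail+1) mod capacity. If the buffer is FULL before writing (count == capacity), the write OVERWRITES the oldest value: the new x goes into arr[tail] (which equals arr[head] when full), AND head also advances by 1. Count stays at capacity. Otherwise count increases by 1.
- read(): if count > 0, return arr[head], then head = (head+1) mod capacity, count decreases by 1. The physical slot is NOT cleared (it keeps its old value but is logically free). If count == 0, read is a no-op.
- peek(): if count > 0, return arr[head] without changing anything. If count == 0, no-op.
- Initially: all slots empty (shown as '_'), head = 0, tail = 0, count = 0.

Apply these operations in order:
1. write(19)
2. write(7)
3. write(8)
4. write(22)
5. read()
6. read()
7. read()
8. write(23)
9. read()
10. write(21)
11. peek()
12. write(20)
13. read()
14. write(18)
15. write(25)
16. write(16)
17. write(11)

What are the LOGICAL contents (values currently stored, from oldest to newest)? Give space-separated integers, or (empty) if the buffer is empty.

After op 1 (write(19)): arr=[19 _ _ _ _] head=0 tail=1 count=1
After op 2 (write(7)): arr=[19 7 _ _ _] head=0 tail=2 count=2
After op 3 (write(8)): arr=[19 7 8 _ _] head=0 tail=3 count=3
After op 4 (write(22)): arr=[19 7 8 22 _] head=0 tail=4 count=4
After op 5 (read()): arr=[19 7 8 22 _] head=1 tail=4 count=3
After op 6 (read()): arr=[19 7 8 22 _] head=2 tail=4 count=2
After op 7 (read()): arr=[19 7 8 22 _] head=3 tail=4 count=1
After op 8 (write(23)): arr=[19 7 8 22 23] head=3 tail=0 count=2
After op 9 (read()): arr=[19 7 8 22 23] head=4 tail=0 count=1
After op 10 (write(21)): arr=[21 7 8 22 23] head=4 tail=1 count=2
After op 11 (peek()): arr=[21 7 8 22 23] head=4 tail=1 count=2
After op 12 (write(20)): arr=[21 20 8 22 23] head=4 tail=2 count=3
After op 13 (read()): arr=[21 20 8 22 23] head=0 tail=2 count=2
After op 14 (write(18)): arr=[21 20 18 22 23] head=0 tail=3 count=3
After op 15 (write(25)): arr=[21 20 18 25 23] head=0 tail=4 count=4
After op 16 (write(16)): arr=[21 20 18 25 16] head=0 tail=0 count=5
After op 17 (write(11)): arr=[11 20 18 25 16] head=1 tail=1 count=5

Answer: 20 18 25 16 11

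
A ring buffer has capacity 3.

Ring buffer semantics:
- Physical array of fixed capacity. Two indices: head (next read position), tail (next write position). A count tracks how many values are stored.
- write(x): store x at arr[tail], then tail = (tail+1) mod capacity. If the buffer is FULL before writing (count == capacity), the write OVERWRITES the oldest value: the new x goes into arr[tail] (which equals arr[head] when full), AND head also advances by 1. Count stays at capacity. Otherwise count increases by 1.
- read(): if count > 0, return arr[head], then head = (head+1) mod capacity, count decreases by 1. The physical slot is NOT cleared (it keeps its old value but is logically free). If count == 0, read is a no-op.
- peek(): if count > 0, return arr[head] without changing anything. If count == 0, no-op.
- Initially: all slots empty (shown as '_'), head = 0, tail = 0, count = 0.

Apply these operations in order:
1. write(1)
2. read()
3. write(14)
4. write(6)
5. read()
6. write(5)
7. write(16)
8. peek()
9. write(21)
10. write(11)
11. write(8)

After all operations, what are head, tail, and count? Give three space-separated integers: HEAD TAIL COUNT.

Answer: 2 2 3

Derivation:
After op 1 (write(1)): arr=[1 _ _] head=0 tail=1 count=1
After op 2 (read()): arr=[1 _ _] head=1 tail=1 count=0
After op 3 (write(14)): arr=[1 14 _] head=1 tail=2 count=1
After op 4 (write(6)): arr=[1 14 6] head=1 tail=0 count=2
After op 5 (read()): arr=[1 14 6] head=2 tail=0 count=1
After op 6 (write(5)): arr=[5 14 6] head=2 tail=1 count=2
After op 7 (write(16)): arr=[5 16 6] head=2 tail=2 count=3
After op 8 (peek()): arr=[5 16 6] head=2 tail=2 count=3
After op 9 (write(21)): arr=[5 16 21] head=0 tail=0 count=3
After op 10 (write(11)): arr=[11 16 21] head=1 tail=1 count=3
After op 11 (write(8)): arr=[11 8 21] head=2 tail=2 count=3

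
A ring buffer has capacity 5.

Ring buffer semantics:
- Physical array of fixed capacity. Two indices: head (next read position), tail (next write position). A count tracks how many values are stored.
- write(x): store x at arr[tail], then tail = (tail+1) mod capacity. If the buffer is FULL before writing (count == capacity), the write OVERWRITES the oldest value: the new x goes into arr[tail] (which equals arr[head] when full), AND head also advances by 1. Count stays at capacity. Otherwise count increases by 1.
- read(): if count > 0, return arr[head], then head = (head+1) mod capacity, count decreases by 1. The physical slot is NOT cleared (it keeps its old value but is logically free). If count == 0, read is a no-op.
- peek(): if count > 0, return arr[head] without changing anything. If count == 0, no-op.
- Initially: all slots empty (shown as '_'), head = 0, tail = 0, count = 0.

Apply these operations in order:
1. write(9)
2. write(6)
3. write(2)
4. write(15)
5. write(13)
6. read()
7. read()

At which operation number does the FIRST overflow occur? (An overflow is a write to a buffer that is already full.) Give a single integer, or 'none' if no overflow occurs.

After op 1 (write(9)): arr=[9 _ _ _ _] head=0 tail=1 count=1
After op 2 (write(6)): arr=[9 6 _ _ _] head=0 tail=2 count=2
After op 3 (write(2)): arr=[9 6 2 _ _] head=0 tail=3 count=3
After op 4 (write(15)): arr=[9 6 2 15 _] head=0 tail=4 count=4
After op 5 (write(13)): arr=[9 6 2 15 13] head=0 tail=0 count=5
After op 6 (read()): arr=[9 6 2 15 13] head=1 tail=0 count=4
After op 7 (read()): arr=[9 6 2 15 13] head=2 tail=0 count=3

Answer: none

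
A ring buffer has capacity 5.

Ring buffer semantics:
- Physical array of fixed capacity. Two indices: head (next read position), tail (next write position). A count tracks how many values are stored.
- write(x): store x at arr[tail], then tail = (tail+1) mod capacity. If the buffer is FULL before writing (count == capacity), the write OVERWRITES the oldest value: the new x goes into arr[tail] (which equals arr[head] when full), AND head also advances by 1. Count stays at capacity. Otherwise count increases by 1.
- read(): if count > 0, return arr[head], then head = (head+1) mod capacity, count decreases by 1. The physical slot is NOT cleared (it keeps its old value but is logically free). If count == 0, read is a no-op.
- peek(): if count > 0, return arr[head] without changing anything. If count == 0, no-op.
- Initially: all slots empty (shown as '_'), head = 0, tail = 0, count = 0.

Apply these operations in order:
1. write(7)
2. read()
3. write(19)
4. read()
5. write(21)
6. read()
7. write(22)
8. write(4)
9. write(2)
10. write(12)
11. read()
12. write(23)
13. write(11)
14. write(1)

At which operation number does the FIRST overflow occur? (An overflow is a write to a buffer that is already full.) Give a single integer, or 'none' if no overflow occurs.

After op 1 (write(7)): arr=[7 _ _ _ _] head=0 tail=1 count=1
After op 2 (read()): arr=[7 _ _ _ _] head=1 tail=1 count=0
After op 3 (write(19)): arr=[7 19 _ _ _] head=1 tail=2 count=1
After op 4 (read()): arr=[7 19 _ _ _] head=2 tail=2 count=0
After op 5 (write(21)): arr=[7 19 21 _ _] head=2 tail=3 count=1
After op 6 (read()): arr=[7 19 21 _ _] head=3 tail=3 count=0
After op 7 (write(22)): arr=[7 19 21 22 _] head=3 tail=4 count=1
After op 8 (write(4)): arr=[7 19 21 22 4] head=3 tail=0 count=2
After op 9 (write(2)): arr=[2 19 21 22 4] head=3 tail=1 count=3
After op 10 (write(12)): arr=[2 12 21 22 4] head=3 tail=2 count=4
After op 11 (read()): arr=[2 12 21 22 4] head=4 tail=2 count=3
After op 12 (write(23)): arr=[2 12 23 22 4] head=4 tail=3 count=4
After op 13 (write(11)): arr=[2 12 23 11 4] head=4 tail=4 count=5
After op 14 (write(1)): arr=[2 12 23 11 1] head=0 tail=0 count=5

Answer: 14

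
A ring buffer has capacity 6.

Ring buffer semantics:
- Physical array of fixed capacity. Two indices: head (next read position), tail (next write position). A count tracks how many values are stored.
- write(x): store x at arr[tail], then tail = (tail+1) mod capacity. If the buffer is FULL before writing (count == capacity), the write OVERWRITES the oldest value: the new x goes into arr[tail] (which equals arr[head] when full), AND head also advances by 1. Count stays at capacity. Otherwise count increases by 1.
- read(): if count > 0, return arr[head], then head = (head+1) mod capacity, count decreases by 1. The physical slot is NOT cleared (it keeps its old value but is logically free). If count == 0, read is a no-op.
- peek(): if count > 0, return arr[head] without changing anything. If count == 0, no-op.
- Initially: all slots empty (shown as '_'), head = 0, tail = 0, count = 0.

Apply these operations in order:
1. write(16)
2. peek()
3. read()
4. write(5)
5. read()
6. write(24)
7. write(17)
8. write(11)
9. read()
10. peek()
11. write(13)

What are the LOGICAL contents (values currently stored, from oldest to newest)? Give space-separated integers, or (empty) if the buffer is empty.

Answer: 17 11 13

Derivation:
After op 1 (write(16)): arr=[16 _ _ _ _ _] head=0 tail=1 count=1
After op 2 (peek()): arr=[16 _ _ _ _ _] head=0 tail=1 count=1
After op 3 (read()): arr=[16 _ _ _ _ _] head=1 tail=1 count=0
After op 4 (write(5)): arr=[16 5 _ _ _ _] head=1 tail=2 count=1
After op 5 (read()): arr=[16 5 _ _ _ _] head=2 tail=2 count=0
After op 6 (write(24)): arr=[16 5 24 _ _ _] head=2 tail=3 count=1
After op 7 (write(17)): arr=[16 5 24 17 _ _] head=2 tail=4 count=2
After op 8 (write(11)): arr=[16 5 24 17 11 _] head=2 tail=5 count=3
After op 9 (read()): arr=[16 5 24 17 11 _] head=3 tail=5 count=2
After op 10 (peek()): arr=[16 5 24 17 11 _] head=3 tail=5 count=2
After op 11 (write(13)): arr=[16 5 24 17 11 13] head=3 tail=0 count=3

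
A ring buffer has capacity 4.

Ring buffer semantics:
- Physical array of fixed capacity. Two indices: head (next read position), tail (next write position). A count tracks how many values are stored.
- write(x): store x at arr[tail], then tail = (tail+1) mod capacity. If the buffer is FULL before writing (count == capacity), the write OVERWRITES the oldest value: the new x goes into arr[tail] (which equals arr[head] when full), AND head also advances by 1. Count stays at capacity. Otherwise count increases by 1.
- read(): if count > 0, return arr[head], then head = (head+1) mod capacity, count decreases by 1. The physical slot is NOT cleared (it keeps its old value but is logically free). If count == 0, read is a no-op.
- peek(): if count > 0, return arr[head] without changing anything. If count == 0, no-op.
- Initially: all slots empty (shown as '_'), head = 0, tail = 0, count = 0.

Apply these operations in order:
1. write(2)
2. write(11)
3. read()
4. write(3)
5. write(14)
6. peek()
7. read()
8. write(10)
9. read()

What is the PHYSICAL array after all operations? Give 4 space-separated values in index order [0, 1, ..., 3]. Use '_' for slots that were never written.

Answer: 10 11 3 14

Derivation:
After op 1 (write(2)): arr=[2 _ _ _] head=0 tail=1 count=1
After op 2 (write(11)): arr=[2 11 _ _] head=0 tail=2 count=2
After op 3 (read()): arr=[2 11 _ _] head=1 tail=2 count=1
After op 4 (write(3)): arr=[2 11 3 _] head=1 tail=3 count=2
After op 5 (write(14)): arr=[2 11 3 14] head=1 tail=0 count=3
After op 6 (peek()): arr=[2 11 3 14] head=1 tail=0 count=3
After op 7 (read()): arr=[2 11 3 14] head=2 tail=0 count=2
After op 8 (write(10)): arr=[10 11 3 14] head=2 tail=1 count=3
After op 9 (read()): arr=[10 11 3 14] head=3 tail=1 count=2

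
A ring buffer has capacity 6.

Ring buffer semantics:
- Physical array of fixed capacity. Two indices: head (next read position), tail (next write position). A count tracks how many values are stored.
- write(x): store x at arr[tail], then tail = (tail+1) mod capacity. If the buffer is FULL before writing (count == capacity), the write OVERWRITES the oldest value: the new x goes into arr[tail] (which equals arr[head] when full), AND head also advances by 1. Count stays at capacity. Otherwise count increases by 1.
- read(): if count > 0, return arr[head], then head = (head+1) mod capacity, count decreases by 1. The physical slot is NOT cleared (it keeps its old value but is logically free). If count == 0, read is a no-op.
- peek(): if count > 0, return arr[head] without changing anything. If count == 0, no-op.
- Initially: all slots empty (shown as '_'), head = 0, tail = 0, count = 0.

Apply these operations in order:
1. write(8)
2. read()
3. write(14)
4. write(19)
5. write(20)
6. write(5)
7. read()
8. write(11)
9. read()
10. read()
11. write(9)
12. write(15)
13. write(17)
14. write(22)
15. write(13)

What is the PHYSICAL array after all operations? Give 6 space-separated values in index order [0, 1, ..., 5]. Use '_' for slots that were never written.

After op 1 (write(8)): arr=[8 _ _ _ _ _] head=0 tail=1 count=1
After op 2 (read()): arr=[8 _ _ _ _ _] head=1 tail=1 count=0
After op 3 (write(14)): arr=[8 14 _ _ _ _] head=1 tail=2 count=1
After op 4 (write(19)): arr=[8 14 19 _ _ _] head=1 tail=3 count=2
After op 5 (write(20)): arr=[8 14 19 20 _ _] head=1 tail=4 count=3
After op 6 (write(5)): arr=[8 14 19 20 5 _] head=1 tail=5 count=4
After op 7 (read()): arr=[8 14 19 20 5 _] head=2 tail=5 count=3
After op 8 (write(11)): arr=[8 14 19 20 5 11] head=2 tail=0 count=4
After op 9 (read()): arr=[8 14 19 20 5 11] head=3 tail=0 count=3
After op 10 (read()): arr=[8 14 19 20 5 11] head=4 tail=0 count=2
After op 11 (write(9)): arr=[9 14 19 20 5 11] head=4 tail=1 count=3
After op 12 (write(15)): arr=[9 15 19 20 5 11] head=4 tail=2 count=4
After op 13 (write(17)): arr=[9 15 17 20 5 11] head=4 tail=3 count=5
After op 14 (write(22)): arr=[9 15 17 22 5 11] head=4 tail=4 count=6
After op 15 (write(13)): arr=[9 15 17 22 13 11] head=5 tail=5 count=6

Answer: 9 15 17 22 13 11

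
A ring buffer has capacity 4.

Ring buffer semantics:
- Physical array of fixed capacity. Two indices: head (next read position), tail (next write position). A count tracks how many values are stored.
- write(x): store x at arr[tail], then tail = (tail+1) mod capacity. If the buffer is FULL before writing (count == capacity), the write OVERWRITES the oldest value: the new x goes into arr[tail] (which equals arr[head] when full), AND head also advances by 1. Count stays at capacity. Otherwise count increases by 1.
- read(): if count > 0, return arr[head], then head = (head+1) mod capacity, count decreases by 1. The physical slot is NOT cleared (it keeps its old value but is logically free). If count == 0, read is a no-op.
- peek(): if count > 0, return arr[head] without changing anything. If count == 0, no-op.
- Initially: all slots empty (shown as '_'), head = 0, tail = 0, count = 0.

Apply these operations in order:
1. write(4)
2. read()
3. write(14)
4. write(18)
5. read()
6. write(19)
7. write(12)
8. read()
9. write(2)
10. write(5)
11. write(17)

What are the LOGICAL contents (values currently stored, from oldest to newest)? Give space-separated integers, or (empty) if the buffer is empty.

After op 1 (write(4)): arr=[4 _ _ _] head=0 tail=1 count=1
After op 2 (read()): arr=[4 _ _ _] head=1 tail=1 count=0
After op 3 (write(14)): arr=[4 14 _ _] head=1 tail=2 count=1
After op 4 (write(18)): arr=[4 14 18 _] head=1 tail=3 count=2
After op 5 (read()): arr=[4 14 18 _] head=2 tail=3 count=1
After op 6 (write(19)): arr=[4 14 18 19] head=2 tail=0 count=2
After op 7 (write(12)): arr=[12 14 18 19] head=2 tail=1 count=3
After op 8 (read()): arr=[12 14 18 19] head=3 tail=1 count=2
After op 9 (write(2)): arr=[12 2 18 19] head=3 tail=2 count=3
After op 10 (write(5)): arr=[12 2 5 19] head=3 tail=3 count=4
After op 11 (write(17)): arr=[12 2 5 17] head=0 tail=0 count=4

Answer: 12 2 5 17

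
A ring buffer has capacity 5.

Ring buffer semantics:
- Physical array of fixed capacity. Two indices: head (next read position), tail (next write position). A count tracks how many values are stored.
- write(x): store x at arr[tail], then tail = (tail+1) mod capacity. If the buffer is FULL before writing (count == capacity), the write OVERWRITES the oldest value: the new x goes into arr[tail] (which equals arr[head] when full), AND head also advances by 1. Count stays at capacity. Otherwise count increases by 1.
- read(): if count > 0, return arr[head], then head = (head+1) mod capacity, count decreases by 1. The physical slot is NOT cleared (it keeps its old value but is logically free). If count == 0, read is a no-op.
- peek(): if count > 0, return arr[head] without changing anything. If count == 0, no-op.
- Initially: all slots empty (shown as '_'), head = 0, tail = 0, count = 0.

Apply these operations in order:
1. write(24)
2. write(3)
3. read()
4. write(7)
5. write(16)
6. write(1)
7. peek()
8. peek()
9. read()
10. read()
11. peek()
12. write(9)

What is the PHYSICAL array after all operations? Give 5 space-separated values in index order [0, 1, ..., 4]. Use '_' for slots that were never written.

After op 1 (write(24)): arr=[24 _ _ _ _] head=0 tail=1 count=1
After op 2 (write(3)): arr=[24 3 _ _ _] head=0 tail=2 count=2
After op 3 (read()): arr=[24 3 _ _ _] head=1 tail=2 count=1
After op 4 (write(7)): arr=[24 3 7 _ _] head=1 tail=3 count=2
After op 5 (write(16)): arr=[24 3 7 16 _] head=1 tail=4 count=3
After op 6 (write(1)): arr=[24 3 7 16 1] head=1 tail=0 count=4
After op 7 (peek()): arr=[24 3 7 16 1] head=1 tail=0 count=4
After op 8 (peek()): arr=[24 3 7 16 1] head=1 tail=0 count=4
After op 9 (read()): arr=[24 3 7 16 1] head=2 tail=0 count=3
After op 10 (read()): arr=[24 3 7 16 1] head=3 tail=0 count=2
After op 11 (peek()): arr=[24 3 7 16 1] head=3 tail=0 count=2
After op 12 (write(9)): arr=[9 3 7 16 1] head=3 tail=1 count=3

Answer: 9 3 7 16 1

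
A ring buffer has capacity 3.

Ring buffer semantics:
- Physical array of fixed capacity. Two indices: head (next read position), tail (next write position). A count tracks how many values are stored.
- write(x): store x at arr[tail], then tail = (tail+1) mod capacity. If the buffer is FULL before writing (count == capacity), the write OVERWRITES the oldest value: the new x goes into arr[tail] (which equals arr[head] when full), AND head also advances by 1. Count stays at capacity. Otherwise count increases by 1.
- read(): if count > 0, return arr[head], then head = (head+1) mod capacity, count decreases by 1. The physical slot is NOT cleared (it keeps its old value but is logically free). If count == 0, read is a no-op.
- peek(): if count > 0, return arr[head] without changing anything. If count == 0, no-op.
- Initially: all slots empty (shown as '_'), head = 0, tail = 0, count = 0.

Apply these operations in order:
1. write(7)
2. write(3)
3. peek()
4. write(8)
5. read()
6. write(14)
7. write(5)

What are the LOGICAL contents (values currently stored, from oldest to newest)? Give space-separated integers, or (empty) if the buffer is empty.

Answer: 8 14 5

Derivation:
After op 1 (write(7)): arr=[7 _ _] head=0 tail=1 count=1
After op 2 (write(3)): arr=[7 3 _] head=0 tail=2 count=2
After op 3 (peek()): arr=[7 3 _] head=0 tail=2 count=2
After op 4 (write(8)): arr=[7 3 8] head=0 tail=0 count=3
After op 5 (read()): arr=[7 3 8] head=1 tail=0 count=2
After op 6 (write(14)): arr=[14 3 8] head=1 tail=1 count=3
After op 7 (write(5)): arr=[14 5 8] head=2 tail=2 count=3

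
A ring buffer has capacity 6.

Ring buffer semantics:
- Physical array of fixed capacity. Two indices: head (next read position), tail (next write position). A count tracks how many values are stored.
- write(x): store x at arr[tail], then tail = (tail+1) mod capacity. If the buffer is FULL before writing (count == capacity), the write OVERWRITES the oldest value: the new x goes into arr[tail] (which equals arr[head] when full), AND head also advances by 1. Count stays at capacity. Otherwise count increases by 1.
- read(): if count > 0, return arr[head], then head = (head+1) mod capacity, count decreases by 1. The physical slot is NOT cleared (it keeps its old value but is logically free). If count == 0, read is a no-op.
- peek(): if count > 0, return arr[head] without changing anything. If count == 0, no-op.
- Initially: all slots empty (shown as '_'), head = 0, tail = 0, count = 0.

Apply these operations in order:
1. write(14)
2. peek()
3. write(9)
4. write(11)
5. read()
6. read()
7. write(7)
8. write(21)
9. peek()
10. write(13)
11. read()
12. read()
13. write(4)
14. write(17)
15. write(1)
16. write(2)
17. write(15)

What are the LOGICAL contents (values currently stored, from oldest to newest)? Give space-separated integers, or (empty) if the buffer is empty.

After op 1 (write(14)): arr=[14 _ _ _ _ _] head=0 tail=1 count=1
After op 2 (peek()): arr=[14 _ _ _ _ _] head=0 tail=1 count=1
After op 3 (write(9)): arr=[14 9 _ _ _ _] head=0 tail=2 count=2
After op 4 (write(11)): arr=[14 9 11 _ _ _] head=0 tail=3 count=3
After op 5 (read()): arr=[14 9 11 _ _ _] head=1 tail=3 count=2
After op 6 (read()): arr=[14 9 11 _ _ _] head=2 tail=3 count=1
After op 7 (write(7)): arr=[14 9 11 7 _ _] head=2 tail=4 count=2
After op 8 (write(21)): arr=[14 9 11 7 21 _] head=2 tail=5 count=3
After op 9 (peek()): arr=[14 9 11 7 21 _] head=2 tail=5 count=3
After op 10 (write(13)): arr=[14 9 11 7 21 13] head=2 tail=0 count=4
After op 11 (read()): arr=[14 9 11 7 21 13] head=3 tail=0 count=3
After op 12 (read()): arr=[14 9 11 7 21 13] head=4 tail=0 count=2
After op 13 (write(4)): arr=[4 9 11 7 21 13] head=4 tail=1 count=3
After op 14 (write(17)): arr=[4 17 11 7 21 13] head=4 tail=2 count=4
After op 15 (write(1)): arr=[4 17 1 7 21 13] head=4 tail=3 count=5
After op 16 (write(2)): arr=[4 17 1 2 21 13] head=4 tail=4 count=6
After op 17 (write(15)): arr=[4 17 1 2 15 13] head=5 tail=5 count=6

Answer: 13 4 17 1 2 15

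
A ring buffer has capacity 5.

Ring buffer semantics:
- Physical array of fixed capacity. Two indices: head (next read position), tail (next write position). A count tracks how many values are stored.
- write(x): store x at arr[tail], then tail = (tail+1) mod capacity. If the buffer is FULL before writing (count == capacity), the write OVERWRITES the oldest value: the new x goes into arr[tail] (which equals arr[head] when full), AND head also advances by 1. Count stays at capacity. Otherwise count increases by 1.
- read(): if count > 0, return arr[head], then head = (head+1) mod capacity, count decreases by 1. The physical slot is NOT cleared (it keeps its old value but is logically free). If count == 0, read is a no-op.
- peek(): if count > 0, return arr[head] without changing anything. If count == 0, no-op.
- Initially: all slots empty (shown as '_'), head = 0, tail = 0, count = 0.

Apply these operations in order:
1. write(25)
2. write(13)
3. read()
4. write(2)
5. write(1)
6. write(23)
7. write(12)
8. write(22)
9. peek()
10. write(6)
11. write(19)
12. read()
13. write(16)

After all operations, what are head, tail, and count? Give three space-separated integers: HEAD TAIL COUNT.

Answer: 0 0 5

Derivation:
After op 1 (write(25)): arr=[25 _ _ _ _] head=0 tail=1 count=1
After op 2 (write(13)): arr=[25 13 _ _ _] head=0 tail=2 count=2
After op 3 (read()): arr=[25 13 _ _ _] head=1 tail=2 count=1
After op 4 (write(2)): arr=[25 13 2 _ _] head=1 tail=3 count=2
After op 5 (write(1)): arr=[25 13 2 1 _] head=1 tail=4 count=3
After op 6 (write(23)): arr=[25 13 2 1 23] head=1 tail=0 count=4
After op 7 (write(12)): arr=[12 13 2 1 23] head=1 tail=1 count=5
After op 8 (write(22)): arr=[12 22 2 1 23] head=2 tail=2 count=5
After op 9 (peek()): arr=[12 22 2 1 23] head=2 tail=2 count=5
After op 10 (write(6)): arr=[12 22 6 1 23] head=3 tail=3 count=5
After op 11 (write(19)): arr=[12 22 6 19 23] head=4 tail=4 count=5
After op 12 (read()): arr=[12 22 6 19 23] head=0 tail=4 count=4
After op 13 (write(16)): arr=[12 22 6 19 16] head=0 tail=0 count=5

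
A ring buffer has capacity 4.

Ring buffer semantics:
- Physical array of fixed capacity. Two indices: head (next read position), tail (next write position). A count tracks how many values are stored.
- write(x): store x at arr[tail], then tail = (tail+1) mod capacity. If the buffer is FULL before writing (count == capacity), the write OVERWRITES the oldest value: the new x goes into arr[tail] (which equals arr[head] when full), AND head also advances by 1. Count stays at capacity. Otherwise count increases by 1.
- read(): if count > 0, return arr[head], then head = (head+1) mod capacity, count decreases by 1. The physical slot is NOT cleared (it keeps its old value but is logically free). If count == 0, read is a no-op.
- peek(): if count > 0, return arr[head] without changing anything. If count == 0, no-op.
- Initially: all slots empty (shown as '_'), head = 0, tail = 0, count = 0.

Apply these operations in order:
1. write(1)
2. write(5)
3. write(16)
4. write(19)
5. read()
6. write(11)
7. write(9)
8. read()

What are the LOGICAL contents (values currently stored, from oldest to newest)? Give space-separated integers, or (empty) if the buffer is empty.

Answer: 19 11 9

Derivation:
After op 1 (write(1)): arr=[1 _ _ _] head=0 tail=1 count=1
After op 2 (write(5)): arr=[1 5 _ _] head=0 tail=2 count=2
After op 3 (write(16)): arr=[1 5 16 _] head=0 tail=3 count=3
After op 4 (write(19)): arr=[1 5 16 19] head=0 tail=0 count=4
After op 5 (read()): arr=[1 5 16 19] head=1 tail=0 count=3
After op 6 (write(11)): arr=[11 5 16 19] head=1 tail=1 count=4
After op 7 (write(9)): arr=[11 9 16 19] head=2 tail=2 count=4
After op 8 (read()): arr=[11 9 16 19] head=3 tail=2 count=3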